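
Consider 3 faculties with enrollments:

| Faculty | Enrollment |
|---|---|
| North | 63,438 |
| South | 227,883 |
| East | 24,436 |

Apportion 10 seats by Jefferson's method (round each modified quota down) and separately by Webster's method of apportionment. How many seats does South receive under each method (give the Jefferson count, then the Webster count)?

Jefferson: North 2, South 8, East 0.
Webster: North 2, South 7, East 1.
South gets 8 under Jefferson and 7 under Webster.

8 and 7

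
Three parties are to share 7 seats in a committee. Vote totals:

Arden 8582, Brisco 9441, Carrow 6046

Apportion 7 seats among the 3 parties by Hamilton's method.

Arden 2; Brisco 3; Carrow 2

Standard divisor: 24069 ÷ 7 ≈ 3438.429.
Standard quotas: Arden 2.4959, Brisco 2.7457, Carrow 1.7584.
Lower quotas: Arden 2, Brisco 2, Carrow 1 (sum 5, leaving 2 seats).
Remainders in descending order: Carrow 0.7584, Brisco 0.7457, Arden 0.4959.
Largest remainders: Carrow, Brisco receive the extra seats.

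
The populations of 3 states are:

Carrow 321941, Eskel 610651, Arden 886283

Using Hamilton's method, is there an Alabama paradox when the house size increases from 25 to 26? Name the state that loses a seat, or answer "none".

Carrow

At 25 seats: Carrow 5, Eskel 8, Arden 12.
At 26 seats: Carrow 4, Eskel 9, Arden 13.
Carrow drops from 5 to 4.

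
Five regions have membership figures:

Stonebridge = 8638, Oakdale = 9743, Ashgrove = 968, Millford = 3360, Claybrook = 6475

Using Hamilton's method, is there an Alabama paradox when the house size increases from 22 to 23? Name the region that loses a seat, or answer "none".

Millford

At 22 seats: Stonebridge 6, Oakdale 7, Ashgrove 1, Millford 3, Claybrook 5.
At 23 seats: Stonebridge 7, Oakdale 8, Ashgrove 1, Millford 2, Claybrook 5.
Millford drops from 3 to 2.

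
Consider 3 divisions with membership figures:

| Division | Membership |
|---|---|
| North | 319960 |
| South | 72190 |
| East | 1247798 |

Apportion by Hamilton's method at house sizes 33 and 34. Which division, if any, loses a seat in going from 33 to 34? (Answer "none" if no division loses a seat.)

At 33 seats: North 6, South 2, East 25.
At 34 seats: North 7, South 1, East 26.
South drops from 2 to 1.

South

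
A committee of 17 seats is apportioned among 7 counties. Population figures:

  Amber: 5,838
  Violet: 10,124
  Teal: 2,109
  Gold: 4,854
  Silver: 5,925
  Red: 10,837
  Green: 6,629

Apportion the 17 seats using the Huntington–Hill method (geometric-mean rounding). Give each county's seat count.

Amber 2, Violet 4, Teal 1, Gold 2, Silver 2, Red 4, Green 2

With divisor 2814: modified quotas Amber 2.075, Violet 3.598, Teal 0.749, Gold 1.725, Silver 2.106, Red 3.851, Green 2.356.
Geometric-mean thresholds: Amber √(2·3)=2.449, Violet √(3·4)=3.464, Teal (min 1), Gold √(1·2)=1.414, Silver √(2·3)=2.449, Red √(3·4)=3.464, Green √(2·3)=2.449.
Each quota rounded against its threshold gives Amber 2, Violet 4, Teal 1, Gold 2, Silver 2, Red 4, Green 2 (total 17).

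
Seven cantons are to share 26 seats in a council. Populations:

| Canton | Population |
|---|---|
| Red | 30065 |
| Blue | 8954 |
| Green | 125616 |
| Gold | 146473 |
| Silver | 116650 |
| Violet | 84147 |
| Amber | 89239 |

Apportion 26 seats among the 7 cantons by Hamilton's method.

Standard divisor: 601144 ÷ 26 ≈ 23120.923.
Standard quotas: Red 1.3003, Blue 0.3873, Green 5.4330, Gold 6.3351, Silver 5.0452, Violet 3.6394, Amber 3.8597.
Lower quotas: Red 1, Blue 0, Green 5, Gold 6, Silver 5, Violet 3, Amber 3 (sum 23, leaving 3 seats).
Remainders in descending order: Amber 0.8597, Violet 0.6394, Green 0.4330, Blue 0.3873, Gold 0.3351, Red 0.3003, Silver 0.0452.
The surplus seats go to Amber, Violet, Green.

Red 1, Blue 0, Green 6, Gold 6, Silver 5, Violet 4, Amber 4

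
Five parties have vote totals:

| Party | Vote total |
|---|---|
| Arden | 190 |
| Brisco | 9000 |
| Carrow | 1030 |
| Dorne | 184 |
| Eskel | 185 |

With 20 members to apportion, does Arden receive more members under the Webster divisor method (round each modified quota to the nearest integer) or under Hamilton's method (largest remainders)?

Hamilton

Webster: Arden 0, Brisco 18, Carrow 2, Dorne 0, Eskel 0.
Hamilton: Arden 1, Brisco 17, Carrow 2, Dorne 0, Eskel 0.
Arden gets 0 under Webster and 1 under Hamilton.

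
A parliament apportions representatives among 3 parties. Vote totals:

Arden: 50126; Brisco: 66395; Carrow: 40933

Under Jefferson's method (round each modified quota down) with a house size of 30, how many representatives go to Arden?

Standard divisor 157454/30 ≈ 5248.467; standard quotas: Arden 9.551, Brisco 12.650, Carrow 7.799.
Rounding down gives 9, 12, 7 = 28 seats, so the divisor must be adjusted.
With modified divisor 5060: modified quotas Arden 9.906, Brisco 13.122, Carrow 8.090.
Rounding down: Arden 9, Brisco 13, Carrow 8 (total 30).
Arden receives 9.

9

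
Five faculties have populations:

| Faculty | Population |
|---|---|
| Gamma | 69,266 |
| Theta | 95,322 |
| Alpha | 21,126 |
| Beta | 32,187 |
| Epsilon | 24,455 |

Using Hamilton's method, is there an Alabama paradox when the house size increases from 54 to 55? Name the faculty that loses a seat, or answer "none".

At 54 seats: Gamma 15, Theta 21, Alpha 5, Beta 7, Epsilon 6.
At 55 seats: Gamma 16, Theta 22, Alpha 5, Beta 7, Epsilon 5.
Epsilon drops from 6 to 5.

Epsilon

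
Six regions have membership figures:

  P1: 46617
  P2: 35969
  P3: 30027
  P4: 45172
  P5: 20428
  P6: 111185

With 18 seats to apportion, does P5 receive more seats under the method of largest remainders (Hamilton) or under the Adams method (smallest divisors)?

Adams

Hamilton: P1 3, P2 2, P3 2, P4 3, P5 1, P6 7.
Adams: P1 3, P2 2, P3 2, P4 3, P5 2, P6 6.
P5 gets 1 under Hamilton and 2 under Adams.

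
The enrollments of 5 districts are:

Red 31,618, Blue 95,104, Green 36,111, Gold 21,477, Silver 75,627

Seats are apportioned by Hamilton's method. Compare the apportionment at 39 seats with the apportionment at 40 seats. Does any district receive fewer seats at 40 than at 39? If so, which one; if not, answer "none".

At 39 seats: Red 5, Blue 14, Green 6, Gold 3, Silver 11.
At 40 seats: Red 5, Blue 15, Green 5, Gold 3, Silver 12.
Green drops from 6 to 5.

Green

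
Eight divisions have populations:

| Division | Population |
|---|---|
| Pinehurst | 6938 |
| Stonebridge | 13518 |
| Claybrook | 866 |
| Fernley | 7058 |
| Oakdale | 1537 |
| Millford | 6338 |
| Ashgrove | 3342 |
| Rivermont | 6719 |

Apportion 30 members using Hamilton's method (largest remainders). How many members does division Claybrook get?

Standard divisor: 46316 ÷ 30 ≈ 1543.867.
Standard quotas: Pinehurst 4.4939, Stonebridge 8.7559, Claybrook 0.5609, Fernley 4.5716, Oakdale 0.9956, Millford 4.1053, Ashgrove 2.1647, Rivermont 4.3521.
Lower quotas: Pinehurst 4, Stonebridge 8, Claybrook 0, Fernley 4, Oakdale 0, Millford 4, Ashgrove 2, Rivermont 4 (sum 26, leaving 4 seats).
Remainders in descending order: Oakdale 0.9956, Stonebridge 0.7559, Fernley 0.5716, Claybrook 0.5609, Pinehurst 0.4939, Rivermont 0.3521, Ashgrove 0.1647, Millford 0.1053.
Largest remainders: Oakdale, Stonebridge, Fernley, Claybrook receive the extra seats.
Claybrook receives 1.

1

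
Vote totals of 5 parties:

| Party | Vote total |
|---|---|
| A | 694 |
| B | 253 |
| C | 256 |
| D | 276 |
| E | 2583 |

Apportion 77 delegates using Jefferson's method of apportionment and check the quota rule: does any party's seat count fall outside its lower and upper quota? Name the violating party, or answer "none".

E

Standard quotas: A 13.156, B 4.796, C 4.853, D 5.232, E 48.964.
Jefferson allocation: A 13, B 4, C 5, D 5, E 50.
E has quota 48.964 (lower 48, upper 49) but receives 50 — outside the quota interval.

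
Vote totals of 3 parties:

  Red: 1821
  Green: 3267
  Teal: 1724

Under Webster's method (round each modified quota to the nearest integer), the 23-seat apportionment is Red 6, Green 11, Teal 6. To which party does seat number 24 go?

Green

Priority for the next seat is population ÷ (current seats + 0.5).
Priorities: Red 280.154, Green 284.087, Teal 265.231.
Highest priority: Green.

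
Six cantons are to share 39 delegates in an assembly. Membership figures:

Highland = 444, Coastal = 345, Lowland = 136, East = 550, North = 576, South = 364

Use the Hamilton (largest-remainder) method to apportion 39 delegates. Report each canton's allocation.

Standard divisor: 2415 ÷ 39 ≈ 61.923.
Standard quotas: Highland 7.170, Coastal 5.571, Lowland 2.196, East 8.882, North 9.302, South 5.878.
Lower quotas: Highland 7, Coastal 5, Lowland 2, East 8, North 9, South 5 (sum 36, leaving 3 seats).
Remainders in descending order: East 0.882, South 0.878, Coastal 0.571, North 0.302, Lowland 0.196, Highland 0.170.
The surplus seats go to East, South, Coastal.

Highland 7, Coastal 6, Lowland 2, East 9, North 9, South 6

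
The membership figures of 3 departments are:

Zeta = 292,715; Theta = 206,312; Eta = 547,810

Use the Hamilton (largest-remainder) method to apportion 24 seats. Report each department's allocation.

Zeta: 7, Theta: 5, Eta: 12

Standard divisor: 1046837 ÷ 24 ≈ 43618.208.
Standard quotas: Zeta 6.7108, Theta 4.7300, Eta 12.5592.
Lower quotas: Zeta 6, Theta 4, Eta 12 (sum 22, leaving 2 seats).
Remainders in descending order: Theta 0.7300, Zeta 0.7108, Eta 0.5592.
The surplus seats go to Theta, Zeta.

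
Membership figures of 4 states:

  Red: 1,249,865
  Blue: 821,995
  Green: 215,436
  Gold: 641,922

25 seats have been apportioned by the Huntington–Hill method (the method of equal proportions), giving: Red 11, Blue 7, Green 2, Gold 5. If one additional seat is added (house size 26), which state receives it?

Gold

Priority for the next seat is population ÷ (√(s·(s+1))).
Priorities: Red 108786.785, Blue 109843.702, Green 87951.379, Gold 117198.387.
Highest priority: Gold.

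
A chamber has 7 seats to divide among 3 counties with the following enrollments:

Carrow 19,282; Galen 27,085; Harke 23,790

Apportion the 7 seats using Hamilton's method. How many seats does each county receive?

Carrow 2; Galen 3; Harke 2

Standard divisor: 70157 ÷ 7 ≈ 10022.429.
Standard quotas: Carrow 1.9239, Galen 2.7024, Harke 2.3737.
Lower quotas: Carrow 1, Galen 2, Harke 2 (sum 5, leaving 2 seats).
Remainders in descending order: Carrow 0.9239, Galen 0.7024, Harke 0.3737.
Largest remainders: Carrow, Galen receive the extra seats.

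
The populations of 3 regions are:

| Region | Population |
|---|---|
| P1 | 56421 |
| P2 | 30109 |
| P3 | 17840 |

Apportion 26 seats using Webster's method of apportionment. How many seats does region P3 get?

4

Standard divisor 104370/26 ≈ 4014.231; standard quotas: P1 14.055, P2 7.501, P3 4.444.
Rounding to the nearest integer gives P1 14, P2 8, P3 4 — total 26, matching the house size, so no adjustment is needed.
P3 receives 4.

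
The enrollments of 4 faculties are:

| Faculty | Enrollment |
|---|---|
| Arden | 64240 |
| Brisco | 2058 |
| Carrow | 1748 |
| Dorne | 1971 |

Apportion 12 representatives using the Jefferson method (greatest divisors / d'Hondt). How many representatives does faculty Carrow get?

Standard divisor 70017/12 ≈ 5834.75; standard quotas: Arden 11.010, Brisco 0.353, Carrow 0.300, Dorne 0.338.
Rounding down gives 11, 0, 0, 0 = 11 seats, so the divisor must be adjusted.
With modified divisor 5100: modified quotas Arden 12.596, Brisco 0.404, Carrow 0.343, Dorne 0.386.
Rounding down: Arden 12, Brisco 0, Carrow 0, Dorne 0 (total 12).
Carrow receives 0.

0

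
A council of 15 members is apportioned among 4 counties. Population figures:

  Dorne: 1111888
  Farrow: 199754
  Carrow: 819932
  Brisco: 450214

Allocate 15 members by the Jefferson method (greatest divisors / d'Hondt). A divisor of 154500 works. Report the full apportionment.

Dorne 7, Farrow 1, Carrow 5, Brisco 2

With modified divisor 154500: modified quotas Dorne 7.197, Farrow 1.293, Carrow 5.307, Brisco 2.914.
Rounding down: Dorne 7, Farrow 1, Carrow 5, Brisco 2 (total 15).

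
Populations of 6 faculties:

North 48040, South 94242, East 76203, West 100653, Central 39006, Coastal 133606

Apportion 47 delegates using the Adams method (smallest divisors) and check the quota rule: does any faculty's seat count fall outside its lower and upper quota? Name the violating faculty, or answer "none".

none

Standard quotas: North 4.592, South 9.007, East 7.283, West 9.620, Central 3.728, Coastal 12.770.
Adams allocation: North 5, South 9, East 7, West 10, Central 4, Coastal 12.
Every allocation lies between the lower and upper quota.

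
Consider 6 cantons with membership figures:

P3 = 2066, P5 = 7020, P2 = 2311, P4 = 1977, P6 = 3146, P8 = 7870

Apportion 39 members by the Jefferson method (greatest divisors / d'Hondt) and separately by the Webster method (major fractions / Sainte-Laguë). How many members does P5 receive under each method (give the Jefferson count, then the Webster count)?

12 and 11

Jefferson: P3 3, P5 12, P2 3, P4 3, P6 5, P8 13.
Webster: P3 3, P5 11, P2 4, P4 3, P6 5, P8 13.
P5 gets 12 under Jefferson and 11 under Webster.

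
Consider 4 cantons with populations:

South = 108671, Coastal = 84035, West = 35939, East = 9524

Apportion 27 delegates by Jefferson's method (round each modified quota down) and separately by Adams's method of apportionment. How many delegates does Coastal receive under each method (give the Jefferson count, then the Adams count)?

Jefferson: South 12, Coastal 10, West 4, East 1.
Adams: South 12, Coastal 9, West 4, East 2.
Coastal gets 10 under Jefferson and 9 under Adams.

10 and 9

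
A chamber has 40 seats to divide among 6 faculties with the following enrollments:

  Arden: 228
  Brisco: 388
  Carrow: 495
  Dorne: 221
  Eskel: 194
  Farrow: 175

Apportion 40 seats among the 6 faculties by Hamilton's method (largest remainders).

Arden=5; Brisco=9; Carrow=12; Dorne=5; Eskel=5; Farrow=4

The standard divisor is 1701/40 ≈ 42.525.
Standard quotas: Arden 5.362, Brisco 9.124, Carrow 11.640, Dorne 5.197, Eskel 4.562, Farrow 4.115.
Lower quotas: Arden 5, Brisco 9, Carrow 11, Dorne 5, Eskel 4, Farrow 4 (sum 38, leaving 2 seats).
Remainders in descending order: Carrow 0.640, Eskel 0.562, Arden 0.362, Dorne 0.197, Brisco 0.124, Farrow 0.115.
The surplus seats go to Carrow, Eskel.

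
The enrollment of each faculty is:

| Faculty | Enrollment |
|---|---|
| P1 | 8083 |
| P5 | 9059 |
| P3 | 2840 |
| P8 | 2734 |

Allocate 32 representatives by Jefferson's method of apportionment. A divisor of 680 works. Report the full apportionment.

P1 11; P5 13; P3 4; P8 4

With modified divisor 680: modified quotas P1 11.887, P5 13.322, P3 4.176, P8 4.021.
Rounding down: P1 11, P5 13, P3 4, P8 4 (total 32).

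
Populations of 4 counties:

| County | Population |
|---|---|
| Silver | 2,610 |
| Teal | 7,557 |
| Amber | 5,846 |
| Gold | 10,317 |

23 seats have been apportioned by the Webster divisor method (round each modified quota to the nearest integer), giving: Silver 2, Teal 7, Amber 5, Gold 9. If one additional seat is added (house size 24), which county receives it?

Gold

Priority for the next seat is population ÷ (current seats + 0.5).
Priorities: Silver 1044.000, Teal 1007.600, Amber 1062.909, Gold 1086.000.
Highest priority: Gold.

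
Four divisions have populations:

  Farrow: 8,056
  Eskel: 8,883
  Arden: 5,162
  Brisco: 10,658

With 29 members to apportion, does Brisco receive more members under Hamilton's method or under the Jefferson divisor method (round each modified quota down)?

Hamilton: Farrow 7, Eskel 8, Arden 5, Brisco 9.
Jefferson: Farrow 7, Eskel 8, Arden 4, Brisco 10.
Brisco gets 9 under Hamilton and 10 under Jefferson.

Jefferson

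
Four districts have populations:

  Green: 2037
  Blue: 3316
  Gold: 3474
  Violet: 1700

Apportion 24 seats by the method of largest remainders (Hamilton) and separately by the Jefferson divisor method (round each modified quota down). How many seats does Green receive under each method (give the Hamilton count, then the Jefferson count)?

5 and 4

Hamilton: Green 5, Blue 7, Gold 8, Violet 4.
Jefferson: Green 4, Blue 8, Gold 8, Violet 4.
Green gets 5 under Hamilton and 4 under Jefferson.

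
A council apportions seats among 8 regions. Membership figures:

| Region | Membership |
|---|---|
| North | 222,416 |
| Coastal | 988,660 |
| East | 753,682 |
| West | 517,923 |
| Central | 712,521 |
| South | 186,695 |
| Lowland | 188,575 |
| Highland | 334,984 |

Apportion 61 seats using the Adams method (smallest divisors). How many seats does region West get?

Standard divisor 3905456/61 ≈ 64023.869; standard quotas: North 3.474, Coastal 15.442, East 11.772, West 8.090, Central 11.129, South 2.916, Lowland 2.945, Highland 5.232.
Rounding up gives 4, 16, 12, 9, 12, 3, 3, 6 = 65 seats, so the divisor must be adjusted.
With modified divisor 67800: modified quotas North 3.280, Coastal 14.582, East 11.116, West 7.639, Central 10.509, South 2.754, Lowland 2.781, Highland 4.941.
Rounding up: North 4, Coastal 15, East 12, West 8, Central 11, South 3, Lowland 3, Highland 5 (total 61).
West receives 8.

8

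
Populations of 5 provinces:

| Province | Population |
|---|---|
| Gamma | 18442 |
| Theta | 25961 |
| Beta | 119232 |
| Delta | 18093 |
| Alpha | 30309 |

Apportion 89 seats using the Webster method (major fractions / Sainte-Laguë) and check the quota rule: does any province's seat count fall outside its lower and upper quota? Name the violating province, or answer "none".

Standard quotas: Gamma 7.741, Theta 10.897, Beta 50.046, Delta 7.594, Alpha 12.722.
Webster allocation: Gamma 8, Theta 11, Beta 49, Delta 8, Alpha 13.
Beta has quota 50.046 (lower 50, upper 51) but receives 49 — outside the quota interval.

Beta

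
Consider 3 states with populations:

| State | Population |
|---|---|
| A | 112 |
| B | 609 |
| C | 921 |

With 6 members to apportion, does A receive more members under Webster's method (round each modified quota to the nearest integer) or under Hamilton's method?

Webster: A 0, B 2, C 4.
Hamilton: A 1, B 2, C 3.
A gets 0 under Webster and 1 under Hamilton.

Hamilton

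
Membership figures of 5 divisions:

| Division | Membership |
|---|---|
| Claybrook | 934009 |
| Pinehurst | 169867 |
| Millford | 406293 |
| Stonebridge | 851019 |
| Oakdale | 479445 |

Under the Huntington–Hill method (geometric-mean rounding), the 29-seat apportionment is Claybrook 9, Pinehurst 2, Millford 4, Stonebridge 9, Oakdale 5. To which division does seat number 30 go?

Claybrook

Priority for the next seat is population ÷ (√(s·(s+1))).
Priorities: Claybrook 98453.193, Pinehurst 69347.912, Millford 90849.877, Stonebridge 89705.279, Oakdale 87534.281.
Highest priority: Claybrook.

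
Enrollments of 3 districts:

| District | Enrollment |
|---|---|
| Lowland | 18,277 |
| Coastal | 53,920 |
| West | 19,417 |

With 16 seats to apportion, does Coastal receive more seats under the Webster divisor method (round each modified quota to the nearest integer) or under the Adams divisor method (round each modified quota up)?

Webster

Webster: Lowland 3, Coastal 10, West 3.
Adams: Lowland 3, Coastal 9, West 4.
Coastal gets 10 under Webster and 9 under Adams.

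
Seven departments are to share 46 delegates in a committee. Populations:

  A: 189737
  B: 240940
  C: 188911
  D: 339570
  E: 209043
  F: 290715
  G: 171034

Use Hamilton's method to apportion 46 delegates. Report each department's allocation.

A 5; B 7; C 5; D 10; E 6; F 8; G 5

The standard divisor is 1629950/46 ≈ 35433.696.
Standard quotas: A 5.3547, B 6.7997, C 5.3314, D 9.5833, E 5.8996, F 8.2045, G 4.8269.
Lower quotas: A 5, B 6, C 5, D 9, E 5, F 8, G 4 (sum 42, leaving 4 seats).
Remainders in descending order: E 0.8996, G 0.8269, B 0.7997, D 0.5833, A 0.3547, C 0.3314, F 0.2045.
Largest remainders: E, G, B, D receive the extra seats.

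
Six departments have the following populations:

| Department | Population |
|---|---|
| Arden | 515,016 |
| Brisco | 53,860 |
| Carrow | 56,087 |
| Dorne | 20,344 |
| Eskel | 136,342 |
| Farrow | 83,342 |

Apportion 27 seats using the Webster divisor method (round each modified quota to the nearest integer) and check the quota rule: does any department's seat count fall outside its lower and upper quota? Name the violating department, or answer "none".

Standard quotas: Arden 16.076, Brisco 1.681, Carrow 1.751, Dorne 0.635, Eskel 4.256, Farrow 2.601.
Webster allocation: Arden 15, Brisco 2, Carrow 2, Dorne 1, Eskel 4, Farrow 3.
Arden has quota 16.076 (lower 16, upper 17) but receives 15 — outside the quota interval.

Arden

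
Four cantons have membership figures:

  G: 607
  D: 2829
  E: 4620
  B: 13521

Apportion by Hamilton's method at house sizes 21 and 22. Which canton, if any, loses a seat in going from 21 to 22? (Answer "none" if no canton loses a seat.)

G

At 21 seats: G 1, D 3, E 4, B 13.
At 22 seats: G 0, D 3, E 5, B 14.
G drops from 1 to 0.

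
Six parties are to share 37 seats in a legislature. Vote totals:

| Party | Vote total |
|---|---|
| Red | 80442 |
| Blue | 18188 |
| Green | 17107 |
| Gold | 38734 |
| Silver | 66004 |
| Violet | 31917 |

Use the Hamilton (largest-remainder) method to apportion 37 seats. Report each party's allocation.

Red 12, Blue 2, Green 2, Gold 6, Silver 10, Violet 5

Total 252392; standard divisor 252392/37 ≈ 6821.405.
Standard quotas: Red 11.7926, Blue 2.6663, Green 2.5078, Gold 5.6783, Silver 9.6760, Violet 4.6789.
Lower quotas: Red 11, Blue 2, Green 2, Gold 5, Silver 9, Violet 4 (sum 33, leaving 4 seats).
Remainders in descending order: Red 0.7926, Violet 0.6789, Gold 0.6783, Silver 0.6760, Blue 0.6663, Green 0.5078.
The surplus seats go to Red, Violet, Gold, Silver.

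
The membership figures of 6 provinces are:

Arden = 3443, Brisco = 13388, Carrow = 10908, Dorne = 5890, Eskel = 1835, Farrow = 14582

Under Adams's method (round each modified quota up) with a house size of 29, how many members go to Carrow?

Standard divisor 50046/29 ≈ 1725.724; standard quotas: Arden 1.995, Brisco 7.758, Carrow 6.321, Dorne 3.413, Eskel 1.063, Farrow 8.450.
Rounding up gives 2, 8, 7, 4, 2, 9 = 32 seats, so the divisor must be adjusted.
With modified divisor 1900: modified quotas Arden 1.812, Brisco 7.046, Carrow 5.741, Dorne 3.100, Eskel 0.966, Farrow 7.675.
Rounding up: Arden 2, Brisco 8, Carrow 6, Dorne 4, Eskel 1, Farrow 8 (total 29).
Carrow receives 6.

6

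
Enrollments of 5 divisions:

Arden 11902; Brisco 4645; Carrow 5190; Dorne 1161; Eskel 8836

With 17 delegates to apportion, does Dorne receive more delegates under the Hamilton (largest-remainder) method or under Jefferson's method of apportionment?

Hamilton

Hamilton: Arden 6, Brisco 2, Carrow 3, Dorne 1, Eskel 5.
Jefferson: Arden 7, Brisco 2, Carrow 3, Dorne 0, Eskel 5.
Dorne gets 1 under Hamilton and 0 under Jefferson.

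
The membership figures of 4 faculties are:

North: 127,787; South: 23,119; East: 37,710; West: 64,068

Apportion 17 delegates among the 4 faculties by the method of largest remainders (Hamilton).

North=9; South=2; East=2; West=4

Total 252684; standard divisor 252684/17 ≈ 14863.765.
Standard quotas: North 8.5972, South 1.5554, East 2.5370, West 4.3103.
Lower quotas: North 8, South 1, East 2, West 4 (sum 15, leaving 2 seats).
Remainders in descending order: North 0.5972, South 0.5554, East 0.5370, West 0.3103.
The surplus seats go to North, South.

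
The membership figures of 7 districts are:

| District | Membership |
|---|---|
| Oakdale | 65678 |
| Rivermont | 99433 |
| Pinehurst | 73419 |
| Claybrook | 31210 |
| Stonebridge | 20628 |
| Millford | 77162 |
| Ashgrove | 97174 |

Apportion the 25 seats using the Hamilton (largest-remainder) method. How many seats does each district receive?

Oakdale: 4, Rivermont: 5, Pinehurst: 4, Claybrook: 2, Stonebridge: 1, Millford: 4, Ashgrove: 5

The standard divisor is 464704/25 ≈ 18588.16.
Standard quotas: Oakdale 3.5333, Rivermont 5.3493, Pinehurst 3.9498, Claybrook 1.6790, Stonebridge 1.1097, Millford 4.1511, Ashgrove 5.2277.
Lower quotas: Oakdale 3, Rivermont 5, Pinehurst 3, Claybrook 1, Stonebridge 1, Millford 4, Ashgrove 5 (sum 22, leaving 3 seats).
Remainders in descending order: Pinehurst 0.9498, Claybrook 0.6790, Oakdale 0.5333, Rivermont 0.3493, Ashgrove 0.2277, Millford 0.1511, Stonebridge 0.1097.
The surplus seats go to Pinehurst, Claybrook, Oakdale.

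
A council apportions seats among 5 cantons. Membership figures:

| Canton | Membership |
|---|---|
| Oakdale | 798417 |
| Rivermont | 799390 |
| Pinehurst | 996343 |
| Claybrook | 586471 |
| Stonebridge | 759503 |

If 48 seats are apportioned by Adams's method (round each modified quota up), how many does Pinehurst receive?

Standard divisor 3940124/48 ≈ 82085.917; standard quotas: Oakdale 9.727, Rivermont 9.738, Pinehurst 12.138, Claybrook 7.145, Stonebridge 9.253.
Rounding up gives 10, 10, 13, 8, 10 = 51 seats, so the divisor must be adjusted.
With modified divisor 86600: modified quotas Oakdale 9.220, Rivermont 9.231, Pinehurst 11.505, Claybrook 6.772, Stonebridge 8.770.
Rounding up: Oakdale 10, Rivermont 10, Pinehurst 12, Claybrook 7, Stonebridge 9 (total 48).
Pinehurst receives 12.

12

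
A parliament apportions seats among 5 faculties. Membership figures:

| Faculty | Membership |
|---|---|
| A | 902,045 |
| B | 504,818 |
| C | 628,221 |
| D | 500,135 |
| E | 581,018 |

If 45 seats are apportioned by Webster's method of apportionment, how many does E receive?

Standard divisor 3116237/45 ≈ 69249.711; standard quotas: A 13.026, B 7.290, C 9.072, D 7.222, E 8.390.
Rounding to the nearest integer gives 13, 7, 9, 7, 8 = 44 seats, so the divisor must be adjusted.
With modified divisor 67800: modified quotas A 13.304, B 7.446, C 9.266, D 7.377, E 8.570.
Rounding to the nearest integer: A 13, B 7, C 9, D 7, E 9 (total 45).
E receives 9.

9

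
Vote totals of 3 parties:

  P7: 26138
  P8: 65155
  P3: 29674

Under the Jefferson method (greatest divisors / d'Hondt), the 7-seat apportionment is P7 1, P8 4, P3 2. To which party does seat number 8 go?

Priority for the next seat is population ÷ (current seats + 1).
Priorities: P7 13069.000, P8 13031.000, P3 9891.333.
Highest priority: P7.

P7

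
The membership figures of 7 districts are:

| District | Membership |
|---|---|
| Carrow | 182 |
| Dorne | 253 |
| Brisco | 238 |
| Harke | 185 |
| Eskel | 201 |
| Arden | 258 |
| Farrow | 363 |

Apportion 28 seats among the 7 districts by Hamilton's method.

Carrow: 3, Dorne: 4, Brisco: 4, Harke: 3, Eskel: 4, Arden: 4, Farrow: 6

Standard divisor: 1680 ÷ 28 = 60.
Standard quotas: Carrow 3.033, Dorne 4.217, Brisco 3.967, Harke 3.083, Eskel 3.350, Arden 4.300, Farrow 6.050.
Lower quotas: Carrow 3, Dorne 4, Brisco 3, Harke 3, Eskel 3, Arden 4, Farrow 6 (sum 26, leaving 2 seats).
Remainders in descending order: Brisco 0.967, Eskel 0.350, Arden 0.300, Dorne 0.217, Harke 0.083, Farrow 0.050, Carrow 0.033.
Largest remainders: Brisco, Eskel receive the extra seats.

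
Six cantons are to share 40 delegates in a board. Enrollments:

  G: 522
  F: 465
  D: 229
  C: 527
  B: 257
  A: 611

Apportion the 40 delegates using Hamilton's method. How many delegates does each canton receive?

G: 8; F: 7; D: 4; C: 8; B: 4; A: 9

The standard divisor is 2611/40 ≈ 65.275.
Standard quotas: G 7.997, F 7.124, D 3.508, C 8.074, B 3.937, A 9.360.
Lower quotas: G 7, F 7, D 3, C 8, B 3, A 9 (sum 37, leaving 3 seats).
Remainders in descending order: G 0.997, B 0.937, D 0.508, A 0.360, F 0.124, C 0.074.
Largest remainders: G, B, D receive the extra seats.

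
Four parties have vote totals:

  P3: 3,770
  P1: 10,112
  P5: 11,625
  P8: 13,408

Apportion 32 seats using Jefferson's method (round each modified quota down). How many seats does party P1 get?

Standard divisor 38915/32 ≈ 1216.094; standard quotas: P3 3.100, P1 8.315, P5 9.559, P8 11.025.
Rounding down gives 3, 8, 9, 11 = 31 seats, so the divisor must be adjusted.
With modified divisor 1140: modified quotas P3 3.307, P1 8.870, P5 10.197, P8 11.761.
Rounding down: P3 3, P1 8, P5 10, P8 11 (total 32).
P1 receives 8.

8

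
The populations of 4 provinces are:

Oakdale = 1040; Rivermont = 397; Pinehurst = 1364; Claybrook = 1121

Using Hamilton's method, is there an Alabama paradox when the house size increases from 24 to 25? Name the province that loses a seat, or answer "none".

At 24 seats: Oakdale 6, Rivermont 3, Pinehurst 8, Claybrook 7.
At 25 seats: Oakdale 7, Rivermont 2, Pinehurst 9, Claybrook 7.
Rivermont drops from 3 to 2.

Rivermont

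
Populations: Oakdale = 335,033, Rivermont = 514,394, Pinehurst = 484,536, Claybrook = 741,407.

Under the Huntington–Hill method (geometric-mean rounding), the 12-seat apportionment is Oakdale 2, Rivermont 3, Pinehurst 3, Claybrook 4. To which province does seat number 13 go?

Priority for the next seat is population ÷ (√(s·(s+1))).
Priorities: Oakdale 136776.649, Rivermont 148492.757, Pinehurst 139873.495, Claybrook 165783.645.
Highest priority: Claybrook.

Claybrook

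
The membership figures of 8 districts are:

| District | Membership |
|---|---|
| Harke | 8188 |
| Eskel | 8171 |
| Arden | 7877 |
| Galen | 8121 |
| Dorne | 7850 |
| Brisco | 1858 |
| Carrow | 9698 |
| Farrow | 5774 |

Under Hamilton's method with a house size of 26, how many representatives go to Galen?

4

Standard divisor: 57537 ÷ 26 ≈ 2212.962.
Standard quotas: Harke 3.7000, Eskel 3.6923, Arden 3.5595, Galen 3.6697, Dorne 3.5473, Brisco 0.8396, Carrow 4.3824, Farrow 2.6092.
Lower quotas: Harke 3, Eskel 3, Arden 3, Galen 3, Dorne 3, Brisco 0, Carrow 4, Farrow 2 (sum 21, leaving 5 seats).
Remainders in descending order: Brisco 0.8396, Harke 0.7000, Eskel 0.6923, Galen 0.6697, Farrow 0.6092, Arden 0.5595, Dorne 0.5473, Carrow 0.3824.
Largest remainders: Brisco, Harke, Eskel, Galen, Farrow receive the extra seats.
Galen receives 4.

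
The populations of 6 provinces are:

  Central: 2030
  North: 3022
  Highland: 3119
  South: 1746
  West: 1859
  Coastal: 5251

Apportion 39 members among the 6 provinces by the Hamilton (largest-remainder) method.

Standard divisor: 17027 ÷ 39 ≈ 436.59.
Standard quotas: Central 4.6497, North 6.9218, Highland 7.1440, South 3.9992, West 4.2580, Coastal 12.0273.
Lower quotas: Central 4, North 6, Highland 7, South 3, West 4, Coastal 12 (sum 36, leaving 3 seats).
Remainders in descending order: South 0.9992, North 0.9218, Central 0.6497, West 0.2580, Highland 0.1440, Coastal 0.0273.
The surplus seats go to South, North, Central.

Central 5, North 7, Highland 7, South 4, West 4, Coastal 12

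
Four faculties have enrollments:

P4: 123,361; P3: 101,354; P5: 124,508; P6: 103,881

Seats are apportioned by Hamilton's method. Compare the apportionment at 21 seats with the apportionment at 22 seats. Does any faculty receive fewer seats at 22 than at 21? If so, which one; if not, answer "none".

none

At 21 seats: P4 6, P3 4, P5 6, P6 5.
At 22 seats: P4 6, P3 5, P5 6, P6 5.
No faculty's allocation decreased.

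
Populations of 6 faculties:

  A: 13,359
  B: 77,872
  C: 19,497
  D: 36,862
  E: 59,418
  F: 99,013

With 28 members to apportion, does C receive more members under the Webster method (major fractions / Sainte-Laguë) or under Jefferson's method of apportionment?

Webster

Webster: A 1, B 7, C 2, D 3, E 6, F 9.
Jefferson: A 1, B 7, C 1, D 3, E 6, F 10.
C gets 2 under Webster and 1 under Jefferson.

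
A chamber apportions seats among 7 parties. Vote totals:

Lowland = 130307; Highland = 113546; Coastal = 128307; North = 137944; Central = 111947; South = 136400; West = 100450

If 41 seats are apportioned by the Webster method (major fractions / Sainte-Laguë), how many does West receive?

Standard divisor 858901/41 ≈ 20948.805; standard quotas: Lowland 6.220, Highland 5.420, Coastal 6.125, North 6.585, Central 5.344, South 6.511, West 4.795.
Rounding to the nearest integer gives Lowland 6, Highland 5, Coastal 6, North 7, Central 5, South 7, West 5 — total 41, matching the house size, so no adjustment is needed.
West receives 5.

5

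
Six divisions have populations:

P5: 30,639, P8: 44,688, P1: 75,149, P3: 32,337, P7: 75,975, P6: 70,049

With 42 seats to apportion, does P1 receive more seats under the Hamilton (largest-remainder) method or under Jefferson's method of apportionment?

Hamilton: P5 4, P8 6, P1 9, P3 4, P7 10, P6 9.
Jefferson: P5 4, P8 5, P1 10, P3 4, P7 10, P6 9.
P1 gets 9 under Hamilton and 10 under Jefferson.

Jefferson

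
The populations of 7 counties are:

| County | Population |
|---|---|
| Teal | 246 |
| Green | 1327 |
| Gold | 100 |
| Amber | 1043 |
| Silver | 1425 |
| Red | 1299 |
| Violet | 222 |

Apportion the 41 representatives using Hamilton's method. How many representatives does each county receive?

Total 5662; standard divisor 5662/41 ≈ 138.098.
Standard quotas: Teal 1.781, Green 9.609, Gold 0.724, Amber 7.553, Silver 10.319, Red 9.406, Violet 1.608.
Lower quotas: Teal 1, Green 9, Gold 0, Amber 7, Silver 10, Red 9, Violet 1 (sum 37, leaving 4 seats).
Remainders in descending order: Teal 0.781, Gold 0.724, Green 0.609, Violet 0.608, Amber 0.553, Red 0.406, Silver 0.319.
The surplus seats go to Teal, Gold, Green, Violet.

Teal=2; Green=10; Gold=1; Amber=7; Silver=10; Red=9; Violet=2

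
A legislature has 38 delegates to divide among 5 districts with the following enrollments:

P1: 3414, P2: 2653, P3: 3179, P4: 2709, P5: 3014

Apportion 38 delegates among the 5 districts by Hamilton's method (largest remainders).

Standard divisor: 14969 ÷ 38 ≈ 393.921.
Standard quotas: P1 8.667, P2 6.735, P3 8.070, P4 6.877, P5 7.651.
Lower quotas: P1 8, P2 6, P3 8, P4 6, P5 7 (sum 35, leaving 3 seats).
Remainders in descending order: P4 0.877, P2 0.735, P1 0.667, P5 0.651, P3 0.070.
Largest remainders: P4, P2, P1 receive the extra seats.

P1: 9, P2: 7, P3: 8, P4: 7, P5: 7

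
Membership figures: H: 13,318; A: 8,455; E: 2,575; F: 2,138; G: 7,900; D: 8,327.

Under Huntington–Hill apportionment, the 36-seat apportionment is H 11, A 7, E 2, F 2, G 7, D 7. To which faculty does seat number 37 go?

Priority for the next seat is population ÷ (√(s·(s+1))).
Priorities: H 1159.183, A 1129.847, E 1051.239, F 872.835, G 1055.682, D 1112.742.
Highest priority: H.

H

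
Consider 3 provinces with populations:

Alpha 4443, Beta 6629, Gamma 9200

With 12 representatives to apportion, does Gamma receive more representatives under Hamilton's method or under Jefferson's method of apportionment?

Jefferson

Hamilton: Alpha 3, Beta 4, Gamma 5.
Jefferson: Alpha 2, Beta 4, Gamma 6.
Gamma gets 5 under Hamilton and 6 under Jefferson.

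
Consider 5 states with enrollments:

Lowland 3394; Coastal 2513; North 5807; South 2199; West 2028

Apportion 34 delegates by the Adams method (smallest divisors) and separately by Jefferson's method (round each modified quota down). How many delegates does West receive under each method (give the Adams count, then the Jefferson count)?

Adams: Lowland 7, Coastal 5, North 12, South 5, West 5.
Jefferson: Lowland 7, Coastal 5, North 13, South 5, West 4.
West gets 5 under Adams and 4 under Jefferson.

5 and 4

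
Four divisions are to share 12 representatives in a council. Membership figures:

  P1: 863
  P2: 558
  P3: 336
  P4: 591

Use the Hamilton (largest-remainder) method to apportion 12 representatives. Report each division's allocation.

P1 4, P2 3, P3 2, P4 3

The standard divisor is 2348/12 ≈ 195.667.
Standard quotas: P1 4.411, P2 2.852, P3 1.717, P4 3.020.
Lower quotas: P1 4, P2 2, P3 1, P4 3 (sum 10, leaving 2 seats).
Remainders in descending order: P2 0.852, P3 0.717, P1 0.411, P4 0.020.
The surplus seats go to P2, P3.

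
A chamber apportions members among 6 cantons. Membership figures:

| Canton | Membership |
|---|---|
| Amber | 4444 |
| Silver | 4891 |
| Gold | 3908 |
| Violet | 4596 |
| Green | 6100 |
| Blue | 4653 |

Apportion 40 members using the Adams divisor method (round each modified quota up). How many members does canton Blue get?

7

Standard divisor 28592/40 ≈ 714.8; standard quotas: Amber 6.217, Silver 6.842, Gold 5.467, Violet 6.430, Green 8.534, Blue 6.510.
Rounding up gives 7, 7, 6, 7, 9, 7 = 43 seats, so the divisor must be adjusted.
With modified divisor 770: modified quotas Amber 5.771, Silver 6.352, Gold 5.075, Violet 5.969, Green 7.922, Blue 6.043.
Rounding up: Amber 6, Silver 7, Gold 6, Violet 6, Green 8, Blue 7 (total 40).
Blue receives 7.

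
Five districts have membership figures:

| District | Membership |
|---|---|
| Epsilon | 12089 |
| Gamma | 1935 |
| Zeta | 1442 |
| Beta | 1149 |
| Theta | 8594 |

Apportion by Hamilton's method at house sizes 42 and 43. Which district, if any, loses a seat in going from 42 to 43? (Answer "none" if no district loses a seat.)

Zeta

At 42 seats: Epsilon 20, Gamma 3, Zeta 3, Beta 2, Theta 14.
At 43 seats: Epsilon 21, Gamma 3, Zeta 2, Beta 2, Theta 15.
Zeta drops from 3 to 2.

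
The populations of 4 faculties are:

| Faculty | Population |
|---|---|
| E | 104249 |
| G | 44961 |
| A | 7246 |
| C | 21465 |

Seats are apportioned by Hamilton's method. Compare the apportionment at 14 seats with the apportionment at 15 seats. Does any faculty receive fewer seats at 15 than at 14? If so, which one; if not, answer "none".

At 14 seats: E 8, G 3, A 1, C 2.
At 15 seats: E 9, G 4, A 0, C 2.
A drops from 1 to 0.

A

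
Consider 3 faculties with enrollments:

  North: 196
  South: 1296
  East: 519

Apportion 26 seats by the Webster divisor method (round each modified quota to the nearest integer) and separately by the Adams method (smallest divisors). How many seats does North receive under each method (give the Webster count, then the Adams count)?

2 and 3

Webster: North 2, South 17, East 7.
Adams: North 3, South 16, East 7.
North gets 2 under Webster and 3 under Adams.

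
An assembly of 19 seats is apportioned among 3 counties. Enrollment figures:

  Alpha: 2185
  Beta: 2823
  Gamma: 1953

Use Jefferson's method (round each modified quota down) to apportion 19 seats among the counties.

Standard divisor 6961/19 ≈ 366.368; standard quotas: Alpha 5.964, Beta 7.705, Gamma 5.331.
Rounding down gives 5, 7, 5 = 17 seats, so the divisor must be adjusted.
With modified divisor 340: modified quotas Alpha 6.426, Beta 8.303, Gamma 5.744.
Rounding down: Alpha 6, Beta 8, Gamma 5 (total 19).

Alpha 6; Beta 8; Gamma 5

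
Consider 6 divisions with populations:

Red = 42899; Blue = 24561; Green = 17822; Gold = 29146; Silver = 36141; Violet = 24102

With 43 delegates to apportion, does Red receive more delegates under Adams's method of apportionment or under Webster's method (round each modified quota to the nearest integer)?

Webster

Adams: Red 10, Blue 6, Green 5, Gold 7, Silver 9, Violet 6.
Webster: Red 11, Blue 6, Green 4, Gold 7, Silver 9, Violet 6.
Red gets 10 under Adams and 11 under Webster.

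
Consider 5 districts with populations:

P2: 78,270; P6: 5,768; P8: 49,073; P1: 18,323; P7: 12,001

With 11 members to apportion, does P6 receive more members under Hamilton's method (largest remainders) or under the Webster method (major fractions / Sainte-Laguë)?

Hamilton: P2 5, P6 1, P8 3, P1 1, P7 1.
Webster: P2 6, P6 0, P8 3, P1 1, P7 1.
P6 gets 1 under Hamilton and 0 under Webster.

Hamilton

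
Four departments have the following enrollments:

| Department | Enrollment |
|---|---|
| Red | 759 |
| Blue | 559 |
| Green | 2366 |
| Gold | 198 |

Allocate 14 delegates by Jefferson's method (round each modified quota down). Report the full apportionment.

Red: 3; Blue: 2; Green: 9; Gold: 0

Standard divisor 3882/14 ≈ 277.286; standard quotas: Red 2.737, Blue 2.016, Green 8.533, Gold 0.714.
Rounding down gives 2, 2, 8, 0 = 12 seats, so the divisor must be adjusted.
With modified divisor 240: modified quotas Red 3.163, Blue 2.329, Green 9.858, Gold 0.825.
Rounding down: Red 3, Blue 2, Green 9, Gold 0 (total 14).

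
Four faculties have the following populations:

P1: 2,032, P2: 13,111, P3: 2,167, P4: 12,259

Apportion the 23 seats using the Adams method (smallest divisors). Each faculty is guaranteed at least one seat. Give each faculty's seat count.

P1=2; P2=10; P3=2; P4=9

Standard divisor 29569/23 ≈ 1285.609; standard quotas: P1 1.581, P2 10.198, P3 1.686, P4 9.536.
Rounding up gives 2, 11, 2, 10 = 25 seats, so the divisor must be adjusted.
With modified divisor 1400: modified quotas P1 1.451, P2 9.365, P3 1.548, P4 8.756.
Rounding up: P1 2, P2 10, P3 2, P4 9 (total 23).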